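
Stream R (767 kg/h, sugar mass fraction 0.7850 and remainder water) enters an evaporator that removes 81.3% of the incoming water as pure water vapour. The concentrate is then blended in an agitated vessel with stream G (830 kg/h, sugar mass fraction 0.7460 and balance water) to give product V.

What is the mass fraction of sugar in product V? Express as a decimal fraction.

Vapour removed = 0.813×0.215×767 = 134.07 kg/h; concentrate = 632.93 kg/h.
sugar reaching the mixer = 602.1 (from concentrate) + 830×0.746 = 1221.3 kg/h.
Product flow = 632.93 + 830 = 1462.9 kg/h; sugar fraction = 0.8348.

0.8348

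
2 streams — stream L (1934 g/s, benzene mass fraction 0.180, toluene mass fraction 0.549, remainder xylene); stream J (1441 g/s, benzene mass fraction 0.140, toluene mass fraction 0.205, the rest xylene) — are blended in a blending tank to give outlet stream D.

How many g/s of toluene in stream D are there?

toluene out = toluene in = 1934×0.549 + 1441×0.205 = 1357.2 g/s.

1357 g/s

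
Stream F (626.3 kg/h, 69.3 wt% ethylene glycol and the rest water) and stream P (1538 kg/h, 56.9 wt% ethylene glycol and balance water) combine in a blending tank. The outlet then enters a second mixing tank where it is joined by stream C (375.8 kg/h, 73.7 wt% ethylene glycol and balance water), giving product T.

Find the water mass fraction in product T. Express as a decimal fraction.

0.376

Overall, product flow = 2540.1 kg/h.
water in = 626.3×0.307 + 1538×0.431 + 375.8×0.263 = 953.99 kg/h.
water fraction in T = 0.376.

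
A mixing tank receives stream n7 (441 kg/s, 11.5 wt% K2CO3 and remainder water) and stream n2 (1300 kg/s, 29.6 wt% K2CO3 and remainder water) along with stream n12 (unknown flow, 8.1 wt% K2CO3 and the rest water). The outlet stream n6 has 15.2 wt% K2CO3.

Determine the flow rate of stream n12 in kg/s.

2407 kg/s

Let n12 be the unknown flow. Total out = 1741 + n12.
K2CO3 balance: 435.51 + 0.081·n12 = 0.152·(1741 + n12)
(0.081 − 0.152)·n12 = 0.152×1741 − 435.51 = -170.88
n12 = -170.88 / -0.071 = 2406.8 kg/s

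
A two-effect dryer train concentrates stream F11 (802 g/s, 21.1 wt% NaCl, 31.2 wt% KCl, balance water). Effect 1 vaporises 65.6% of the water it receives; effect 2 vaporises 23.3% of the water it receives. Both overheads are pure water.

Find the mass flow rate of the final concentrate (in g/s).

520.4 g/s

water in feed = 802×0.477 = 382.55 g/s.
After stage 1: water left = (1−0.656)×382.55 = 131.6; stream total = 551.04 g/s.
After stage 2: water left = (1−0.233)×131.6 = 100.94; final concentrate = 520.38 g/s.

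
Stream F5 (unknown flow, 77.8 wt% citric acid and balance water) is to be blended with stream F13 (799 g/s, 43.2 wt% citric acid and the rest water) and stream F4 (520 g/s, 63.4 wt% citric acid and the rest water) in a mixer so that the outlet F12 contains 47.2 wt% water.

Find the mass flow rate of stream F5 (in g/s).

86.34 g/s

Let F5 be the unknown flow. Total out = 1319 + F5.
water balance: 644.15 + 0.222·F5 = 0.472·(1319 + F5)
(0.222 − 0.472)·F5 = 0.472×1319 − 644.15 = -21.584
F5 = -21.584 / -0.250 = 86.336 g/s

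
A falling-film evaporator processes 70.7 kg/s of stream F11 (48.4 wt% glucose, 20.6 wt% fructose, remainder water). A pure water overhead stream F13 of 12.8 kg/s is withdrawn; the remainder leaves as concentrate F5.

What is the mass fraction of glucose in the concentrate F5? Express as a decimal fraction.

glucose is not removed: 70.7×0.484 = 34.219 kg/s of glucose enters F5.
Concentrate = 70.7 − 12.8 = 57.9 kg/s.
Mass fraction = 34.219/57.9 = 0.5910.

0.5910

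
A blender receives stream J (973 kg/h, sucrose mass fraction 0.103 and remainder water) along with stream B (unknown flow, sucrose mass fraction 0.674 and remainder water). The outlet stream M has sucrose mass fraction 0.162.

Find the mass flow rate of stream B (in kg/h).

112.1 kg/h

Let B be the unknown flow. Total out = 973 + B.
sucrose balance: 100.22 + 0.674·B = 0.162·(973 + B)
(0.674 − 0.162)·B = 0.162×973 − 100.22 = 57.407
B = 57.407 / 0.512 = 112.12 kg/h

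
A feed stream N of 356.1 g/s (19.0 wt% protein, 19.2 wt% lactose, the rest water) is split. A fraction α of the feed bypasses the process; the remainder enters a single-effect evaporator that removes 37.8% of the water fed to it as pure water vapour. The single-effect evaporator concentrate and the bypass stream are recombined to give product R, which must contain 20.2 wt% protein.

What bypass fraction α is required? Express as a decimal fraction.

0.746

All 356.1×0.190 = 67.659 g/s of protein reaches R, so R = 67.659/0.202 = 334.95 g/s and vapour = 21.154 g/s.
The evaporator receives (1−α)·356.1 of feed at 0.618 water and removes 0.378 of that water:
0.378×0.618×(1−α)×356.1 = 21.154
(1−α) = 21.154/83.186 = 0.2543;  α = 0.7457.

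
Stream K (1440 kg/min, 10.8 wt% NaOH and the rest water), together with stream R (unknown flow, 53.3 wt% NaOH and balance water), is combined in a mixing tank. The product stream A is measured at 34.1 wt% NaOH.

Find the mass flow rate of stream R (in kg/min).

Let R be the unknown flow. Total out = 1440 + R.
NaOH balance: 155.52 + 0.533·R = 0.341·(1440 + R)
(0.533 − 0.341)·R = 0.341×1440 − 155.52 = 335.52
R = 335.52 / 0.192 = 1747.5 kg/min

1747 kg/min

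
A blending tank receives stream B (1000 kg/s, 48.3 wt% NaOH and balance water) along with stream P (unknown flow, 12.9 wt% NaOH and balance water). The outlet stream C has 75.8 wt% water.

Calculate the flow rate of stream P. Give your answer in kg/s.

Let P be the unknown flow. Total out = 1000 + P.
water balance: 517 + 0.871·P = 0.758·(1000 + P)
(0.871 − 0.758)·P = 0.758×1000 − 517 = 241
P = 241 / 0.113 = 2132.7 kg/s

2133 kg/s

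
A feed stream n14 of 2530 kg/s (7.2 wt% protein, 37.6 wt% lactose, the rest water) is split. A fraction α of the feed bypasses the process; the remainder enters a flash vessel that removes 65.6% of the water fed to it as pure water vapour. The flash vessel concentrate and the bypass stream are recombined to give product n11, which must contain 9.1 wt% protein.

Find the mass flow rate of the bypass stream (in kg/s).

All 2530×0.072 = 182.16 kg/s of protein reaches n11, so n11 = 182.16/0.091 = 2001.8 kg/s and vapour = 528.24 kg/s.
The evaporator receives (1−α)·2530 of feed at 0.552 water and removes 0.656 of that water:
0.656×0.552×(1−α)×2530 = 528.24
(1−α) = 528.24/916.14 = 0.5766;  α = 0.4234.
Bypass flow = 0.4234×2530 = 1071.2 kg/s.

1071 kg/s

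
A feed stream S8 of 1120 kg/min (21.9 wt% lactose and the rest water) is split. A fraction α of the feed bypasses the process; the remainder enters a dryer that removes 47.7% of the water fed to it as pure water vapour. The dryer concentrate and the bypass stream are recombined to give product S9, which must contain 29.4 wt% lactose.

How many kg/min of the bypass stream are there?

353.1 kg/min

All 1120×0.219 = 245.28 kg/min of lactose reaches S9, so S9 = 245.28/0.294 = 834.29 kg/min and vapour = 285.71 kg/min.
The evaporator receives (1−α)·1120 of feed at 0.781 water and removes 0.477 of that water:
0.477×0.781×(1−α)×1120 = 285.71
(1−α) = 285.71/417.24 = 0.6848;  α = 0.3152.
Bypass flow = 0.3152×1120 = 353.06 kg/min.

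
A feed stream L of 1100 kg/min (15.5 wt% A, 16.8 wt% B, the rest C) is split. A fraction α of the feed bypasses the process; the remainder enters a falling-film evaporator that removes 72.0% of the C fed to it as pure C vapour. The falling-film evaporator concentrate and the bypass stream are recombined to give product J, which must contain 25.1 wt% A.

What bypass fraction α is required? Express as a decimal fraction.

0.215

All 1100×0.155 = 170.5 kg/min of A reaches J, so J = 170.5/0.251 = 679.28 kg/min and vapour = 420.72 kg/min.
The evaporator receives (1−α)·1100 of feed at 0.677 C and removes 0.720 of that C:
0.720×0.677×(1−α)×1100 = 420.72
(1−α) = 420.72/536.18 = 0.7847;  α = 0.2153.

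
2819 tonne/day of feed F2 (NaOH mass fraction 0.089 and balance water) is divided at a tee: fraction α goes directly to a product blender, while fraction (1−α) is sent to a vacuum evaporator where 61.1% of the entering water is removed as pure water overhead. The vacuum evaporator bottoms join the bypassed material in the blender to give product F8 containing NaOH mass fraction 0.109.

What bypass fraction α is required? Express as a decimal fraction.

0.670

All 2819×0.089 = 250.89 tonne/day of NaOH reaches F8, so F8 = 250.89/0.109 = 2301.8 tonne/day and vapour = 517.25 tonne/day.
The evaporator receives (1−α)·2819 of feed at 0.911 water and removes 0.611 of that water:
0.611×0.911×(1−α)×2819 = 517.25
(1−α) = 517.25/1569.1 = 0.3296;  α = 0.6704.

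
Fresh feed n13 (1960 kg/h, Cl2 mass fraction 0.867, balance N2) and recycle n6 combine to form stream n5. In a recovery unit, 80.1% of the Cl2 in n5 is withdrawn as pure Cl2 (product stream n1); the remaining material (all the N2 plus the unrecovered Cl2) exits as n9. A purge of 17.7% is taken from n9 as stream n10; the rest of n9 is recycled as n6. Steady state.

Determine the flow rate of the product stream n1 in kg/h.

Cl2 in n5: m_A = 1960×0.867 + (1−0.177)·(1−0.801)·m_A, so m_A = 1699.3/0.8362 = 2032.1 kg/h.
Product n1 = 0.801×2032.1 = 1627.7 kg/h.

1628 kg/h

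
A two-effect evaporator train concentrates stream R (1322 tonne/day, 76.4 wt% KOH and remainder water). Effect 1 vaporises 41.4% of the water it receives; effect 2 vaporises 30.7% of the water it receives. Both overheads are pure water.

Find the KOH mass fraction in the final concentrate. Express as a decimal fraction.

water in feed = 1322×0.236 = 311.99 tonne/day.
After stage 1: water left = (1−0.414)×311.99 = 182.83; stream total = 1192.8 tonne/day.
After stage 2: water left = (1−0.307)×182.83 = 126.7; final concentrate = 1136.7 tonne/day.
KOH fraction = 1010/1136.7 = 0.889.

0.889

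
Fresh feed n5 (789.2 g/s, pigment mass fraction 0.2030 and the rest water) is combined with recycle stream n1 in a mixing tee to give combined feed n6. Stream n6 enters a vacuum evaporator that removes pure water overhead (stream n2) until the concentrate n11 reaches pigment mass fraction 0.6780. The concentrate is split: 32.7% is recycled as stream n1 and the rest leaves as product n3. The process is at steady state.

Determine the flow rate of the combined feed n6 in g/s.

Overall pigment balance (none leaves overhead): pigment in fresh feed = pigment in product, i.e. 789.2×0.203 = (1−0.327)·n11·0.678.
n11 = 160.21/(0.678×0.673) = 351.11 g/s.
Recycle n1 = 0.327×351.11 = 114.81 g/s.
Combined feed n6 = 789.2 + 114.81 = 904.01 g/s.

904 g/s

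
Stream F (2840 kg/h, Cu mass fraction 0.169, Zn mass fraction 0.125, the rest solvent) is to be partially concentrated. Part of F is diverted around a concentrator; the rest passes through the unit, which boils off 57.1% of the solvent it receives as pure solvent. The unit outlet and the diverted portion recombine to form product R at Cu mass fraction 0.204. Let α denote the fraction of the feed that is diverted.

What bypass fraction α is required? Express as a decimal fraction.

0.574

All 2840×0.169 = 479.96 kg/h of Cu reaches R, so R = 479.96/0.204 = 2352.7 kg/h and vapour = 487.25 kg/h.
The evaporator receives (1−α)·2840 of feed at 0.706 solvent and removes 0.571 of that solvent:
0.571×0.706×(1−α)×2840 = 487.25
(1−α) = 487.25/1144.9 = 0.4256;  α = 0.5744.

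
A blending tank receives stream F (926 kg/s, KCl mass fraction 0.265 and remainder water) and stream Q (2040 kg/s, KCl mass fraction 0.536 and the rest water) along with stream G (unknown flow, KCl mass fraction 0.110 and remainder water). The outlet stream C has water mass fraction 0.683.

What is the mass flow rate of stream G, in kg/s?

1926 kg/s

Let G be the unknown flow. Total out = 2966 + G.
water balance: 1627.2 + 0.890·G = 0.683·(2966 + G)
(0.890 − 0.683)·G = 0.683×2966 − 1627.2 = 398.61
G = 398.61 / 0.207 = 1925.6 kg/s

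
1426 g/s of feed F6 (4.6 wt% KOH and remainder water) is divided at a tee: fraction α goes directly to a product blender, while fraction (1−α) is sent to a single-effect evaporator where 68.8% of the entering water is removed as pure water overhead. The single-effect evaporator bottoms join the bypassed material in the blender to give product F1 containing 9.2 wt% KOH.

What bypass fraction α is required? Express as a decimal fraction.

0.238

All 1426×0.046 = 65.596 g/s of KOH reaches F1, so F1 = 65.596/0.092 = 713 g/s and vapour = 713 g/s.
The evaporator receives (1−α)·1426 of feed at 0.954 water and removes 0.688 of that water:
0.688×0.954×(1−α)×1426 = 713
(1−α) = 713/935.96 = 0.7618;  α = 0.2382.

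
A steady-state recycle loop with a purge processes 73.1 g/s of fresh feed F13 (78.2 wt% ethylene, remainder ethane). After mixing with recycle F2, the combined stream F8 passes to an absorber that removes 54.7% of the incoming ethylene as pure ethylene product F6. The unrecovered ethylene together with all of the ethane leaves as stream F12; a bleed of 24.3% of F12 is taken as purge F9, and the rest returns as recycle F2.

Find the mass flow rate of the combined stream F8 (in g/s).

152.6 g/s

ethane enters only via F13 and leaves only via the purge: 73.1×0.218 = 0.243×(ethane in F12), and the absorber passes all ethane, so ethane in F8 = ethane in F12 = 65.579 g/s.
ethylene in F8: m_A = 73.1×0.782 + (1−0.243)·(1−0.547)·m_A, so m_A = 57.164/0.6571 = 86.997 g/s.
F8 = 86.997 + 65.579 = 152.58 g/s.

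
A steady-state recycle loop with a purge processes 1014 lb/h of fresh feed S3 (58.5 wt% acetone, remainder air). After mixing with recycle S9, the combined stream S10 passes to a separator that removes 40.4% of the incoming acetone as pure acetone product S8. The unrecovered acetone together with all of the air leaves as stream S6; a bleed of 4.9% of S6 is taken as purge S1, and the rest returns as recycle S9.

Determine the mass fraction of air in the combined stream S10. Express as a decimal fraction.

0.862

air enters only via S3 and leaves only via the purge: 1014×0.415 = 0.049×(air in S6), and the separator passes all air, so air in S10 = air in S6 = 8588 lb/h.
acetone in S10: m_A = 1014×0.585 + (1−0.049)·(1−0.404)·m_A, so m_A = 593.19/0.4332 = 1369.3 lb/h.
S10 = 1369.3 + 8588 = 9957.3 lb/h.
air fraction in S10 = 8588/9957.3 = 0.862.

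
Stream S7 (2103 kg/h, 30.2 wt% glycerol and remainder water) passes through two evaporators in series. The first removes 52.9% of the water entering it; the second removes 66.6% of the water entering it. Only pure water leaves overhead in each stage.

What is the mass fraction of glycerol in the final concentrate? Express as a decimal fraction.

0.733

water in feed = 2103×0.698 = 1467.9 kg/h.
After stage 1: water left = (1−0.529)×1467.9 = 691.38; stream total = 1326.5 kg/h.
After stage 2: water left = (1−0.666)×691.38 = 230.92; final concentrate = 866.03 kg/h.
glycerol fraction = 635.11/866.03 = 0.733.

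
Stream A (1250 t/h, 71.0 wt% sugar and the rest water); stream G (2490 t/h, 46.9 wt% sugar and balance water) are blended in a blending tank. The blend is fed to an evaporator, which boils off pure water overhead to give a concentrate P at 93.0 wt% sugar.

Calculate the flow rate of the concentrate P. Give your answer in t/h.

sugar entering = 1250×0.710 + 2490×0.469 = 2055.3 t/h.
All sugar reports to P, so P = 2055.3/0.930 = 2210 t/h.

2210 t/h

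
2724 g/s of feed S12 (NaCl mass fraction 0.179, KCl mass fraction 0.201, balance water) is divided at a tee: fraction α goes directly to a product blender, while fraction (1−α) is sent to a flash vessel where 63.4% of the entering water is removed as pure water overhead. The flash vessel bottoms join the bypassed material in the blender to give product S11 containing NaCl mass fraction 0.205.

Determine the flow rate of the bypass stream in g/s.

1845 g/s

All 2724×0.179 = 487.6 g/s of NaCl reaches S11, so S11 = 487.6/0.205 = 2378.5 g/s and vapour = 345.48 g/s.
The evaporator receives (1−α)·2724 of feed at 0.620 water and removes 0.634 of that water:
0.634×0.620×(1−α)×2724 = 345.48
(1−α) = 345.48/1070.7 = 0.3227;  α = 0.6773.
Bypass flow = 0.6773×2724 = 1845.1 g/s.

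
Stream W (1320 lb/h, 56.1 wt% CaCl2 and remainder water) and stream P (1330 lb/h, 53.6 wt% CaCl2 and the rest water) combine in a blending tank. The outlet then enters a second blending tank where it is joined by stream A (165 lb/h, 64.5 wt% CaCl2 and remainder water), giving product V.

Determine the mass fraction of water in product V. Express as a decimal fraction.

Overall, product flow = 2815 lb/h.
water in = 1320×0.439 + 1330×0.464 + 165×0.355 = 1255.2 lb/h.
water fraction in V = 0.4459.

0.4459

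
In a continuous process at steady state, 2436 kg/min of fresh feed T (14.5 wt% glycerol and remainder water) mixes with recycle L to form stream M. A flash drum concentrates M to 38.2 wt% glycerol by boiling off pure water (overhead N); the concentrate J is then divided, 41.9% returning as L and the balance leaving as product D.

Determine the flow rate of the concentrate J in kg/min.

Overall glycerol balance (none leaves overhead): glycerol in fresh feed = glycerol in product, i.e. 2436×0.145 = (1−0.419)·J·0.382.
J = 353.22/(0.382×0.581) = 1591.5 kg/min.

1591 kg/min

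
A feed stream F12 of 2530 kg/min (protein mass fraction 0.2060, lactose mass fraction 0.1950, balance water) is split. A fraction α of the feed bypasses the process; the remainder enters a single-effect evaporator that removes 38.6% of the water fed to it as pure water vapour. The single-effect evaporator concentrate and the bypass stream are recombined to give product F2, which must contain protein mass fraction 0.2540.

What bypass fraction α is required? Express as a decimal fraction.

0.183

All 2530×0.206 = 521.18 kg/min of protein reaches F2, so F2 = 521.18/0.254 = 2051.9 kg/min and vapour = 478.11 kg/min.
The evaporator receives (1−α)·2530 of feed at 0.599 water and removes 0.386 of that water:
0.386×0.599×(1−α)×2530 = 478.11
(1−α) = 478.11/584.97 = 0.8173;  α = 0.1827.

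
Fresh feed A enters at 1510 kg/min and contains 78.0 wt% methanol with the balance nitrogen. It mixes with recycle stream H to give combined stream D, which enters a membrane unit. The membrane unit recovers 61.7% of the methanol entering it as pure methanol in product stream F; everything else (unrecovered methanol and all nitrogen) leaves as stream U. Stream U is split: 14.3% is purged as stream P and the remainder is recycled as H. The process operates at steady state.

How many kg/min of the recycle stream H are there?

2566 kg/min

nitrogen enters only via A and leaves only via the purge: 1510×0.220 = 0.143×(nitrogen in U), and the membrane unit passes all nitrogen, so nitrogen in D = nitrogen in U = 2323.1 kg/min.
methanol in D: m_A = 1510×0.780 + (1−0.143)·(1−0.617)·m_A, so m_A = 1177.8/0.6718 = 1753.3 kg/min.
U = (1−0.617)×1753.3 + 2323.1 = 2994.6 kg/min.
Recycle H = (1−0.143)×2994.6 = 2566.4 kg/min.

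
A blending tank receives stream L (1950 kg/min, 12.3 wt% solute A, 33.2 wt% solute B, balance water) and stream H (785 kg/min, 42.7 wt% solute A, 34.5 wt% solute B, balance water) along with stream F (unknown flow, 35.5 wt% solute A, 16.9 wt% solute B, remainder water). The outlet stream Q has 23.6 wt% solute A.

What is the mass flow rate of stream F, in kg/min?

Let F be the unknown flow. Total out = 2735 + F.
solute A balance: 575.04 + 0.355·F = 0.236·(2735 + F)
(0.355 − 0.236)·F = 0.236×2735 − 575.04 = 70.415
F = 70.415 / 0.119 = 591.72 kg/min

591.7 kg/min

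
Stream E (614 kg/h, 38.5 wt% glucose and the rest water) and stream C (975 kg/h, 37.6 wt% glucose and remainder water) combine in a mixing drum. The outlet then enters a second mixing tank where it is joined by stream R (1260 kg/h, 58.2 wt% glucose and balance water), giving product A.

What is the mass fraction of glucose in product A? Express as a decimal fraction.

0.4690

Overall, product flow = 2849 kg/h.
glucose in = 614×0.385 + 975×0.376 + 1260×0.582 = 1336.3 kg/h.
glucose fraction in A = 0.4690.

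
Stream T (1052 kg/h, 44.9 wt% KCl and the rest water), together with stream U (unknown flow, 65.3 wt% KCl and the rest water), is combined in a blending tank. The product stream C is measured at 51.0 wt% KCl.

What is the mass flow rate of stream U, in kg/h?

Let U be the unknown flow. Total out = 1052 + U.
KCl balance: 472.35 + 0.653·U = 0.510·(1052 + U)
(0.653 − 0.510)·U = 0.510×1052 − 472.35 = 64.172
U = 64.172 / 0.143 = 448.76 kg/h

448.8 kg/h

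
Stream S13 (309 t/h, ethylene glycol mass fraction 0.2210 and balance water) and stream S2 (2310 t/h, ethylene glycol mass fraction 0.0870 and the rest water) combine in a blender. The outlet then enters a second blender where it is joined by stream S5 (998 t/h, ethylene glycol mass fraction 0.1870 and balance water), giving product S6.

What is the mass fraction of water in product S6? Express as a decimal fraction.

0.8740

Overall, product flow = 3617 t/h.
water in = 309×0.779 + 2310×0.913 + 998×0.813 = 3161.1 t/h.
water fraction in S6 = 0.8740.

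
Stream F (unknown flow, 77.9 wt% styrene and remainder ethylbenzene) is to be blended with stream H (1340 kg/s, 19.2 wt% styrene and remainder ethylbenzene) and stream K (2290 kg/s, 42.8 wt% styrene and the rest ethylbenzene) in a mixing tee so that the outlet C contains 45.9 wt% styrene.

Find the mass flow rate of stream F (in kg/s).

1340 kg/s

Let F be the unknown flow. Total out = 3630 + F.
styrene balance: 1237.4 + 0.779·F = 0.459·(3630 + F)
(0.779 − 0.459)·F = 0.459×3630 − 1237.4 = 428.77
F = 428.77 / 0.320 = 1339.9 kg/s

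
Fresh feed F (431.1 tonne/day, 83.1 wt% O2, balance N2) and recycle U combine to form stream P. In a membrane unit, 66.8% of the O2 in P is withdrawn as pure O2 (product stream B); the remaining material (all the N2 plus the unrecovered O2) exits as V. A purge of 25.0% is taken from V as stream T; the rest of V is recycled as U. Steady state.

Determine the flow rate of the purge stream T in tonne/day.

N2 enters only via F and leaves only via the purge: 431.1×0.169 = 0.250×(N2 in V), and the membrane unit passes all N2, so N2 in P = N2 in V = 291.42 tonne/day.
O2 in P: m_A = 431.1×0.831 + (1−0.250)·(1−0.668)·m_A, so m_A = 358.24/0.7510 = 477.02 tonne/day.
V = (1−0.668)×477.02 + 291.42 = 449.8 tonne/day.
Purge T = 0.250×449.8 = 112.45 tonne/day.

112.4 tonne/day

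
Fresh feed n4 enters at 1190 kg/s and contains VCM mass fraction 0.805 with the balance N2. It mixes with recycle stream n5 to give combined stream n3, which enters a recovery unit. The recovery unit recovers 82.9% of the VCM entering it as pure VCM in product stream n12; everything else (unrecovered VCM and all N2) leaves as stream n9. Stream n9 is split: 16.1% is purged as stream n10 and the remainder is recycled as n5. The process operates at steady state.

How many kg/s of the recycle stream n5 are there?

N2 enters only via n4 and leaves only via the purge: 1190×0.195 = 0.161×(N2 in n9), and the recovery unit passes all N2, so N2 in n3 = N2 in n9 = 1441.3 kg/s.
VCM in n3: m_A = 1190×0.805 + (1−0.161)·(1−0.829)·m_A, so m_A = 957.95/0.8565 = 1118.4 kg/s.
n9 = (1−0.829)×1118.4 + 1441.3 = 1632.6 kg/s.
Recycle n5 = (1−0.161)×1632.6 = 1369.7 kg/s.

1370 kg/s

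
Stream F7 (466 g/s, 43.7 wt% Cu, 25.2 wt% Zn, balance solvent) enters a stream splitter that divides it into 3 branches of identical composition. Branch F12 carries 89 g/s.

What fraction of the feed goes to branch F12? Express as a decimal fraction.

0.191

Fraction to F12 = 89/466 = 0.1910.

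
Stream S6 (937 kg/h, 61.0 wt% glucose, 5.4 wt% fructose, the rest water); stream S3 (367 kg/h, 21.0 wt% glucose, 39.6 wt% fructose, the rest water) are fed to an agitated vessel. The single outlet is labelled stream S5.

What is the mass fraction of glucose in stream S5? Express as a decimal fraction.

Total flow out = 937 + 367 = 1304 kg/h.
glucose in = 937×0.610 + 367×0.210 = 648.64 kg/h.
glucose mass fraction in S5 = 648.64/1304 = 0.4974.

0.4974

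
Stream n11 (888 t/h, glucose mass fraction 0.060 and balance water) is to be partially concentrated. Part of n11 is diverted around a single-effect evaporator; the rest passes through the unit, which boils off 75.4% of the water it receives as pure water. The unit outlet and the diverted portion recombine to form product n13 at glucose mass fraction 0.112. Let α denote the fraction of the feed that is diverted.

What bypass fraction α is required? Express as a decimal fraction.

All 888×0.060 = 53.28 t/h of glucose reaches n13, so n13 = 53.28/0.112 = 475.71 t/h and vapour = 412.29 t/h.
The evaporator receives (1−α)·888 of feed at 0.940 water and removes 0.754 of that water:
0.754×0.940×(1−α)×888 = 412.29
(1−α) = 412.29/629.38 = 0.6551;  α = 0.3449.

0.345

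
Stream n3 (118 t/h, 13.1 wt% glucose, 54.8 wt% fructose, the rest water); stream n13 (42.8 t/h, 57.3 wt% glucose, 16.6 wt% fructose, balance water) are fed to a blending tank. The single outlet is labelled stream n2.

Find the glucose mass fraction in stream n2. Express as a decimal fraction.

0.249

Total flow out = 118 + 42.8 = 160.8 t/h.
glucose in = 118×0.131 + 42.8×0.573 = 39.982 t/h.
glucose mass fraction in n2 = 39.982/160.8 = 0.249.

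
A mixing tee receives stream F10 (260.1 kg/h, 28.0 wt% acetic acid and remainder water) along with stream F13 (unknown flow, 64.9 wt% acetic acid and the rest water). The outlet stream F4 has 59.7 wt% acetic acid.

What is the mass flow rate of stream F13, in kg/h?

Let F13 be the unknown flow. Total out = 260.1 + F13.
acetic acid balance: 72.828 + 0.649·F13 = 0.597·(260.1 + F13)
(0.649 − 0.597)·F13 = 0.597×260.1 − 72.828 = 82.452
F13 = 82.452 / 0.052 = 1585.6 kg/h

1586 kg/h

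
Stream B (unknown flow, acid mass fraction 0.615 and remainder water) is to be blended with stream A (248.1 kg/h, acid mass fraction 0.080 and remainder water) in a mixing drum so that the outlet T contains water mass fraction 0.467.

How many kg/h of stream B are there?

1371 kg/h

Let B be the unknown flow. Total out = 248.1 + B.
water balance: 228.25 + 0.385·B = 0.467·(248.1 + B)
(0.385 − 0.467)·B = 0.467×248.1 − 228.25 = -112.39
B = -112.39 / -0.082 = 1370.6 kg/h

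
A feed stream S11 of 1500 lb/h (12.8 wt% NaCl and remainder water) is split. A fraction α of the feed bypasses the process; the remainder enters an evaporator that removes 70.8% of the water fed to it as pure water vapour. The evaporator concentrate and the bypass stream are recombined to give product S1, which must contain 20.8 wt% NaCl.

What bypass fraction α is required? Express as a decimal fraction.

All 1500×0.128 = 192 lb/h of NaCl reaches S1, so S1 = 192/0.208 = 923.08 lb/h and vapour = 576.92 lb/h.
The evaporator receives (1−α)·1500 of feed at 0.872 water and removes 0.708 of that water:
0.708×0.872×(1−α)×1500 = 576.92
(1−α) = 576.92/926.06 = 0.6230;  α = 0.3770.

0.377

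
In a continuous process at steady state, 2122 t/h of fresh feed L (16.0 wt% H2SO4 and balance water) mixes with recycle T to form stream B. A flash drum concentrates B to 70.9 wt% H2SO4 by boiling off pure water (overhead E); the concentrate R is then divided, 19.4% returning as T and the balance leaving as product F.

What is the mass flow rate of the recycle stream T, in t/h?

Overall H2SO4 balance (none leaves overhead): H2SO4 in fresh feed = H2SO4 in product, i.e. 2122×0.160 = (1−0.194)·R·0.709.
R = 339.52/(0.709×0.806) = 594.13 t/h.
Recycle T = 0.194×594.13 = 115.26 t/h.

115.3 t/h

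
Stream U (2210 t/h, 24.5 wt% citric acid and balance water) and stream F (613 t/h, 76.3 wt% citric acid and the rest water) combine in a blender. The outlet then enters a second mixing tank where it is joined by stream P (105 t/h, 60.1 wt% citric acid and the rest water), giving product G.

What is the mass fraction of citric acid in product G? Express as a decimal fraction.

Overall, product flow = 2928 t/h.
citric acid in = 2210×0.245 + 613×0.763 + 105×0.601 = 1072.3 t/h.
citric acid fraction in G = 0.3662.

0.3662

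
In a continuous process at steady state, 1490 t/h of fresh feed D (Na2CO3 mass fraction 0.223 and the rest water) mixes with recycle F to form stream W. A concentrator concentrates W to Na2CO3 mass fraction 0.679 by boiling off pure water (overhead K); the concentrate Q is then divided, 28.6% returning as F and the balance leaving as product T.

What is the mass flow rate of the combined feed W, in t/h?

Overall Na2CO3 balance (none leaves overhead): Na2CO3 in fresh feed = Na2CO3 in product, i.e. 1490×0.223 = (1−0.286)·Q·0.679.
Q = 332.27/(0.679×0.714) = 685.37 t/h.
Recycle F = 0.286×685.37 = 196.01 t/h.
Combined feed W = 1490 + 196.01 = 1686 t/h.

1686 t/h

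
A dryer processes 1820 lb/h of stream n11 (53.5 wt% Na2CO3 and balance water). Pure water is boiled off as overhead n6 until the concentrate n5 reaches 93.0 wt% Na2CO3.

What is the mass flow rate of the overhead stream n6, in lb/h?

773 lb/h

Na2CO3 is conserved: 1820×0.535 = 973.7 lb/h all reports to the concentrate.
Concentrate = 973.7/(target fraction) = 1047 lb/h.
Overhead = 1820 − 1047 = 773.01 lb/h.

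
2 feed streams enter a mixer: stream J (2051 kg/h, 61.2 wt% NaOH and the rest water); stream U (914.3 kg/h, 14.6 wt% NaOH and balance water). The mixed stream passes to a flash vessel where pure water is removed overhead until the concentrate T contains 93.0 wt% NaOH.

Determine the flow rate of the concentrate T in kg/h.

1493 kg/h

NaOH entering = 2051×0.612 + 914.3×0.146 = 1388.7 kg/h.
All NaOH reports to T, so T = 1388.7/0.930 = 1493.2 kg/h.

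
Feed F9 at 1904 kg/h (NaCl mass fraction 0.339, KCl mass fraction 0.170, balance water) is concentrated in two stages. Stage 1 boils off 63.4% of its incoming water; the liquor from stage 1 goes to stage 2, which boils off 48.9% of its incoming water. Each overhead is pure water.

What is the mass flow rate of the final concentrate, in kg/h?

water in feed = 1904×0.491 = 934.86 kg/h.
After stage 1: water left = (1−0.634)×934.86 = 342.16; stream total = 1311.3 kg/h.
After stage 2: water left = (1−0.489)×342.16 = 174.84; final concentrate = 1144 kg/h.

1144 kg/h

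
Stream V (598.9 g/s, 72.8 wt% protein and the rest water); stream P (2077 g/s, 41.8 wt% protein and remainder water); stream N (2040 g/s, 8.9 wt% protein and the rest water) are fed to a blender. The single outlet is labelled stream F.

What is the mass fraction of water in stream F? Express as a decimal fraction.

Total flow out = 598.9 + 2077 + 2040 = 4715.9 g/s.
water in = 598.9×0.272 + 2077×0.582 + 2040×0.911 = 3230.2 g/s.
water mass fraction in F = 3230.2/4715.9 = 0.6849.

0.6849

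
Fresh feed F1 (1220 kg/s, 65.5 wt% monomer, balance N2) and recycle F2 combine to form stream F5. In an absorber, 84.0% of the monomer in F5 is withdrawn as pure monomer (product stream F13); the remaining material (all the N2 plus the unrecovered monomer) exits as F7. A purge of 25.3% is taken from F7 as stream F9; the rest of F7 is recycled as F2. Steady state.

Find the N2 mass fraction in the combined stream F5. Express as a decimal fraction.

0.647

N2 enters only via F1 and leaves only via the purge: 1220×0.345 = 0.253×(N2 in F7), and the absorber passes all N2, so N2 in F5 = N2 in F7 = 1663.6 kg/s.
monomer in F5: m_A = 1220×0.655 + (1−0.253)·(1−0.840)·m_A, so m_A = 799.1/0.8805 = 907.57 kg/s.
F5 = 907.57 + 1663.6 = 2571.2 kg/s.
N2 fraction in F5 = 1663.6/2571.2 = 0.647.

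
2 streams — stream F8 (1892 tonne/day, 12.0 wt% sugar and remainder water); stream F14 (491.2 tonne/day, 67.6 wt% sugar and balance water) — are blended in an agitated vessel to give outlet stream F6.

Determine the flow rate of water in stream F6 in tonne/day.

1824 tonne/day

water out = water in = 1892×0.880 + 491.2×0.324 = 1824.1 tonne/day.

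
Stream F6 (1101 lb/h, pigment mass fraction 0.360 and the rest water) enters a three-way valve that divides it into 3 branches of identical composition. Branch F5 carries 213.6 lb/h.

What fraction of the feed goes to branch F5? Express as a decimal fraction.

0.194

Fraction to F5 = 213.6/1101 = 0.1940.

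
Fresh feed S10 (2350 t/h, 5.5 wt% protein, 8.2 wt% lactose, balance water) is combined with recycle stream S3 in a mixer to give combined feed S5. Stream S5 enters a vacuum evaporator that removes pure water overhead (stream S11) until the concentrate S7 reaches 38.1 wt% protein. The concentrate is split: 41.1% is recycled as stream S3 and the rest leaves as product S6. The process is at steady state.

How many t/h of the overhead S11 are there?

Overall protein balance (none leaves overhead): protein in fresh feed = protein in product, i.e. 2350×0.055 = (1−0.411)·S7·0.381.
S7 = 129.25/(0.381×0.589) = 575.96 t/h.
Recycle S3 = 0.411×575.96 = 236.72 t/h.
Combined feed S5 = 2350 + 236.72 = 2586.7 t/h.
Overhead S11 = S5 − S7 = 2586.7 − 575.96 = 2010.8 t/h.

2011 t/h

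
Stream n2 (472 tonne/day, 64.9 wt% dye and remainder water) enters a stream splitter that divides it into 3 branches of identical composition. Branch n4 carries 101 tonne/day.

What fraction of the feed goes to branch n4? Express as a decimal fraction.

Fraction to n4 = 101/472 = 0.2140.

0.214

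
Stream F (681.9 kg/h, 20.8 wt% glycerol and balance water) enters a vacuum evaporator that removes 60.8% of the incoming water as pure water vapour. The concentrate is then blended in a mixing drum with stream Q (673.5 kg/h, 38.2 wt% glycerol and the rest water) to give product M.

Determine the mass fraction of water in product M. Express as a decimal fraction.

Vapour removed = 0.608×0.792×681.9 = 328.36 kg/h; concentrate = 353.54 kg/h.
water reaching the mixer = 211.71 (from concentrate) + 673.5×0.618 = 627.93 kg/h.
Product flow = 353.54 + 673.5 = 1027 kg/h; water fraction = 0.6114.

0.6114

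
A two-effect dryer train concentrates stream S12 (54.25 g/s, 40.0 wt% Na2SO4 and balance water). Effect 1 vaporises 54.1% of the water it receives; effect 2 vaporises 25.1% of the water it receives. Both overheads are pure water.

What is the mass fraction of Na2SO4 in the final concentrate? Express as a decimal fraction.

0.660

water in feed = 54.25×0.600 = 32.55 g/s.
After stage 1: water left = (1−0.541)×32.55 = 14.94; stream total = 36.64 g/s.
After stage 2: water left = (1−0.251)×14.94 = 11.19; final concentrate = 32.89 g/s.
Na2SO4 fraction = 21.7/32.89 = 0.660.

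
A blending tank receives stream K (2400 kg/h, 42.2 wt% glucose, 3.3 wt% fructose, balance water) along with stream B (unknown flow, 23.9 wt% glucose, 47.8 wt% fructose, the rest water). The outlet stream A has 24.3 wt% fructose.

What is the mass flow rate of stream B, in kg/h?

Let B be the unknown flow. Total out = 2400 + B.
fructose balance: 79.2 + 0.478·B = 0.243·(2400 + B)
(0.478 − 0.243)·B = 0.243×2400 − 79.2 = 504
B = 504 / 0.235 = 2144.7 kg/h

2145 kg/h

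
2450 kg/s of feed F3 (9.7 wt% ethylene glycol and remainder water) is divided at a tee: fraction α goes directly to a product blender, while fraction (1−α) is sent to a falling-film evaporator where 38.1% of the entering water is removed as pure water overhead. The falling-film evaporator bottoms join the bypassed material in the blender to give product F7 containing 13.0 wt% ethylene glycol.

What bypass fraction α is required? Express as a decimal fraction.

0.262

All 2450×0.097 = 237.65 kg/s of ethylene glycol reaches F7, so F7 = 237.65/0.130 = 1828.1 kg/s and vapour = 621.92 kg/s.
The evaporator receives (1−α)·2450 of feed at 0.903 water and removes 0.381 of that water:
0.381×0.903×(1−α)×2450 = 621.92
(1−α) = 621.92/842.91 = 0.7378;  α = 0.2622.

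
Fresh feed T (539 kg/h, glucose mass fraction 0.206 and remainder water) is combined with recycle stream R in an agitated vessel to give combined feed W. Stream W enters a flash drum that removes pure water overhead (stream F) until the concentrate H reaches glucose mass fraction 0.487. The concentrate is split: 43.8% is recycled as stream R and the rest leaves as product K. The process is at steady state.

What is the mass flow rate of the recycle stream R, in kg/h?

Overall glucose balance (none leaves overhead): glucose in fresh feed = glucose in product, i.e. 539×0.206 = (1−0.438)·H·0.487.
H = 111.03/(0.487×0.562) = 405.69 kg/h.
Recycle R = 0.438×405.69 = 177.69 kg/h.

177.7 kg/h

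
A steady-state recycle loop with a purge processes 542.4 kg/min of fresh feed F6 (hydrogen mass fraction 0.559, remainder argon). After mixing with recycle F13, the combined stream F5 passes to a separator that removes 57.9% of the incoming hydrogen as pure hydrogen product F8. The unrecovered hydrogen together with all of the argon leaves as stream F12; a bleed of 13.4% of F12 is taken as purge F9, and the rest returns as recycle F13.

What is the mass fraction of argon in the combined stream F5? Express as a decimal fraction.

0.789

argon enters only via F6 and leaves only via the purge: 542.4×0.441 = 0.134×(argon in F12), and the separator passes all argon, so argon in F5 = argon in F12 = 1785.1 kg/min.
hydrogen in F5: m_A = 542.4×0.559 + (1−0.134)·(1−0.579)·m_A, so m_A = 303.2/0.6354 = 477.17 kg/min.
F5 = 477.17 + 1785.1 = 2262.2 kg/min.
argon fraction in F5 = 1785.1/2262.2 = 0.789.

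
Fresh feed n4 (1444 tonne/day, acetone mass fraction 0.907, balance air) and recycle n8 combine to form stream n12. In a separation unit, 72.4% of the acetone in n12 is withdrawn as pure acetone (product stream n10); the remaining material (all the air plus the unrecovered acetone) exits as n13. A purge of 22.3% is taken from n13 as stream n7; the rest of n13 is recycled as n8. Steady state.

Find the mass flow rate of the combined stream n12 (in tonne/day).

air enters only via n4 and leaves only via the purge: 1444×0.093 = 0.223×(air in n13), and the separation unit passes all air, so air in n12 = air in n13 = 602.21 tonne/day.
acetone in n12: m_A = 1444×0.907 + (1−0.223)·(1−0.724)·m_A, so m_A = 1309.7/0.7855 = 1667.3 tonne/day.
n12 = 1667.3 + 602.21 = 2269.5 tonne/day.

2269 tonne/day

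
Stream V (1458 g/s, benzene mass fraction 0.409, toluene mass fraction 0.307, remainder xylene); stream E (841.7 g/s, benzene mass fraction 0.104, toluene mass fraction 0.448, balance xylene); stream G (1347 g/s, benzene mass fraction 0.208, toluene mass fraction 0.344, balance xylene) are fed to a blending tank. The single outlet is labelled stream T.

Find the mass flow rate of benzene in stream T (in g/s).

964 g/s

benzene out = benzene in = 1458×0.409 + 841.7×0.104 + 1347×0.208 = 964.03 g/s.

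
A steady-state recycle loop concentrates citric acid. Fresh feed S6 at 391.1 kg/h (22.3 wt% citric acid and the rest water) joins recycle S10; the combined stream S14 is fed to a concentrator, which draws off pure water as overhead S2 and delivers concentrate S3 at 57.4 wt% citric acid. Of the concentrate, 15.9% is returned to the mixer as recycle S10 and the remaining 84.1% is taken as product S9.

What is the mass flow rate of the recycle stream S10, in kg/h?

28.73 kg/h

Overall citric acid balance (none leaves overhead): citric acid in fresh feed = citric acid in product, i.e. 391.1×0.223 = (1−0.159)·S3·0.574.
S3 = 87.215/(0.574×0.841) = 180.67 kg/h.
Recycle S10 = 0.159×180.67 = 28.726 kg/h.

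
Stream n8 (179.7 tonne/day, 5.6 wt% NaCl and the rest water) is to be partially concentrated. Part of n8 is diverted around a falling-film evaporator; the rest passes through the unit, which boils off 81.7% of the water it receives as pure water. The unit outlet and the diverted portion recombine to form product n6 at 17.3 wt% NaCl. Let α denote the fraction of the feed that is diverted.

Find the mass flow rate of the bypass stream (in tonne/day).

22.12 tonne/day

All 179.7×0.056 = 10.063 tonne/day of NaCl reaches n6, so n6 = 10.063/0.173 = 58.169 tonne/day and vapour = 121.53 tonne/day.
The evaporator receives (1−α)·179.7 of feed at 0.944 water and removes 0.817 of that water:
0.817×0.944×(1−α)×179.7 = 121.53
(1−α) = 121.53/138.59 = 0.8769;  α = 0.1231.
Bypass flow = 0.1231×179.7 = 22.123 tonne/day.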